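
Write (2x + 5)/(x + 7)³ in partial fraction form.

(2x + 5) = P(x + 7)² + Q(x + 7) + R. At x = -7: R = 2·(-7) + 5 = -9. Coefficients: P = 0, Q = 2
Result: 2/(x + 7)² - 9/(x + 7)³


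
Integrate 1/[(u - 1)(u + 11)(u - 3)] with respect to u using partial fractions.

Cover-up: P = -1/24, Q = 1/168, R = 1/28. Decomposition: (-1/24)/(u - 1) + (1/168)/(u + 11) + (1/28)/(u - 3). Integrate each term: (-1/24) ln|(u - 1)| + (1/168) ln|(u + 11)| + (1/28) ln|(u - 3)| + C


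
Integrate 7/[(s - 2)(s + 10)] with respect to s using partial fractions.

Decompose: 7/[(s - 2)(s + 10)] = (7/12)/(s - 2) - (7/12)/(s + 10). Integrate each term: (7/12) ln|(s - 2)| - (7/12) ln|(s + 10)| + C


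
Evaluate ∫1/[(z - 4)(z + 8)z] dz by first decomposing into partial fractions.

Cover-up: A = 1/48, B = 1/96, C = -1/32. Decomposition: (1/48)/(z - 4) + (1/96)/(z + 8) - (1/32)/z. Integrate each term: (1/48) ln|(z - 4)| + (1/96) ln|(z + 8)| - (1/32) ln|z| + C


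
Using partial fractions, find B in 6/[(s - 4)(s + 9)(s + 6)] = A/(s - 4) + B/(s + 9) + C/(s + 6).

Cover-up at s = -9: B = 6/[(-9 - 4)(-9 + 6)] = 6/[(-13)(-3)] = 6/39 = 2/13


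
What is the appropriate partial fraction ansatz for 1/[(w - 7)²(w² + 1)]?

Repeated linear + quadratic: P/(w - 7) + Q/(w - 7)² + (Rw + S)/(w² + 1)


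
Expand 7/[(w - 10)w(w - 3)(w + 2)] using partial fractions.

Using Heaviside cover-up: (1/120)/(w - 10) + (7/60)/w - (1/15)/(w - 3) - (7/120)/(w + 2)


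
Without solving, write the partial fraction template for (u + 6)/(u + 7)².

Repeated linear factor: α/(u + 7) + β/(u + 7)²


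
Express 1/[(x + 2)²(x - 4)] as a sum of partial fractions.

Cover-up at x=4: C = 1/(4 + 2)² = 1/36. Cover-up at x=-2: B = 1/(-2 - 4) = -1/6. Comparing x² coeff: A = -C = -1/36
Result: (-1/36)/(x + 2) - (1/6)/(x + 2)² + (1/36)/(x - 4)


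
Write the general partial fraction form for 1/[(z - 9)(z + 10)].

Distinct linear factors: P/(z - 9) + Q/(z + 10)


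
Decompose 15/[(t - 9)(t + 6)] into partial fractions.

15/(t - 9)(t + 6) = A/(t - 9) + B/(t + 6). A = 15/(9 + 6) = 1, B = 15/(-6 - 9) = -1
Result: 1/(t - 9) - 1/(t + 6)


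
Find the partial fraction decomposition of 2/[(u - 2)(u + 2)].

2/(u - 2)(u + 2) = α/(u - 2) + β/(u + 2). α = 2/(2 + 2) = 1/2, β = 2/(-2 - 2) = -1/2
Result: (1/2)/(u - 2) - (1/2)/(u + 2)


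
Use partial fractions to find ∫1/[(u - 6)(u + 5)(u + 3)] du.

Cover-up: A = 1/99, B = 1/22, C = -1/18. Decomposition: (1/99)/(u - 6) + (1/22)/(u + 5) - (1/18)/(u + 3). Integrate each term: (1/99) ln|(u - 6)| + (1/22) ln|(u + 5)| - (1/18) ln|(u + 3)| + C


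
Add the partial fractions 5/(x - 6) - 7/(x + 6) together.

Common denominator (x - 6)(x + 6). Numerator: 5(x + 6) - 7(x - 6) = (5x + 30) - (7x - 42) = -2x + 72
Result: (-2x + 72)/[(x - 6)(x + 6)]


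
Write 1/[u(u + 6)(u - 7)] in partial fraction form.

Using cover-up method: P = -1/42, Q = 1/78, R = 1/91
Result: (-1/42)/u + (1/78)/(u + 6) + (1/91)/(u - 7)


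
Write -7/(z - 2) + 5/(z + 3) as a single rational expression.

Common denominator (z - 2)(z + 3). Numerator: -7(z + 3) + 5(z - 2) = (-7z - 21) + (5z - 10) = -2z - 31
Result: (-2z - 31)/[(z - 2)(z + 3)]


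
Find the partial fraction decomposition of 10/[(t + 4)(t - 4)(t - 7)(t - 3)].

Using Heaviside cover-up: (-5/308)/(t + 4) - (5/12)/(t - 4) + (5/66)/(t - 7) + (5/14)/(t - 3)


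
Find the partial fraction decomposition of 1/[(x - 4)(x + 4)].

1/(x - 4)(x + 4) = α/(x - 4) + β/(x + 4). α = 1/(4 + 4) = 1/8, β = 1/(-4 - 4) = -1/8
Result: (1/8)/(x - 4) - (1/8)/(x + 4)


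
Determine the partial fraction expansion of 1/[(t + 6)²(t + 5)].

Cover-up at t=-5: γ = 1/(-5 + 6)² = 1. Cover-up at t=-6: β = 1/(-6 + 5) = -1. Comparing t² coeff: α = -γ = -1
Result: -1/(t + 6) - 1/(t + 6)² + 1/(t + 5)


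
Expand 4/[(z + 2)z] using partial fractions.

4/(z + 2)z = P/(z + 2) + Q/z. P = 4/(-2 - 0) = -2, Q = 4/(0 + 2) = 2
Result: -2/(z + 2) + 2/z


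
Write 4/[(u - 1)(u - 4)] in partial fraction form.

4/(u - 1)(u - 4) = A/(u - 1) + B/(u - 4). A = 4/(1 - 4) = -4/3, B = 4/(4 - 1) = 4/3
Result: (-4/3)/(u - 1) + (4/3)/(u - 4)


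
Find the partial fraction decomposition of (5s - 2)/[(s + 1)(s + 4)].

At s=-1: α = (5·(-1) - 2)/(-1 + 4) = -7/3. At s=-4: β = (5·(-4) - 2)/(-4 + 1) = 22/3
Result: (-7/3)/(s + 1) + (22/3)/(s + 4)


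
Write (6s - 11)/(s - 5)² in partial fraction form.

(6s - 11) = P(s - 5) + Q. At s = 5: Q = 6·5 - 11 = 19. Coeff of s: P = 6
Result: 6/(s - 5) + 19/(s - 5)²


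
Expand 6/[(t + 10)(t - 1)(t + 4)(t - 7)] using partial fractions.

Using Heaviside cover-up: (-1/187)/(t + 10) - (1/55)/(t - 1) + (1/55)/(t + 4) + (1/187)/(t - 7)


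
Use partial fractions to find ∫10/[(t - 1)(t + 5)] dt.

Decompose: 10/[(t - 1)(t + 5)] = (5/3)/(t - 1) - (5/3)/(t + 5). Integrate each term: (5/3) ln|(t - 1)| - (5/3) ln|(t + 5)| + C


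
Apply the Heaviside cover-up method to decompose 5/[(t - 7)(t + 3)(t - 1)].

Cover (t - 7), t=7: α = 5/[(7 + 3)(7 - 1)] = 1/12. Cover (t + 3), t=-3: β = 5/[(-3 - 7)(-3 - 1)] = 1/8. Cover (t - 1), t=1: γ = 5/[(1 - 7)(1 + 3)] = -5/24.
Result: (1/12)/(t - 7) + (1/8)/(t + 3) - (5/24)/(t - 1)


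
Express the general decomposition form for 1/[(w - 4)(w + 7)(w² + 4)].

Two linear + quadratic: α/(w - 4) + β/(w + 7) + (γw + δ)/(w² + 4)


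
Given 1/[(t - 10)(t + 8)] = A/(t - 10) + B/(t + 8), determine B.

Cover-up at t = -8: B = 1/(-8 - 10) = -1/18


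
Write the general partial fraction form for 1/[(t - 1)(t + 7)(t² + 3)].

Two linear + quadratic: α/(t - 1) + β/(t + 7) + (γt + δ)/(t² + 3)


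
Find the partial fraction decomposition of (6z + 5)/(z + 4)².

(6z + 5) = α(z + 4) + β. At z = -4: β = 6·(-4) + 5 = -19. Coeff of z: α = 6
Result: 6/(z + 4) - 19/(z + 4)²


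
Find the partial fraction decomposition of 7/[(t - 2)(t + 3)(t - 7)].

Using cover-up method: α = -7/25, β = 7/50, γ = 7/50
Result: (-7/25)/(t - 2) + (7/50)/(t + 3) + (7/50)/(t - 7)


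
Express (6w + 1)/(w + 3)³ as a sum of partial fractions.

(6w + 1) = A(w + 3)² + B(w + 3) + C. At w = -3: C = 6·(-3) + 1 = -17. Coefficients: A = 0, B = 6
Result: 6/(w + 3)² - 17/(w + 3)³


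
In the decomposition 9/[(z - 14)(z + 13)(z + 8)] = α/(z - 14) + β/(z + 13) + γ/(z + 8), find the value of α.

Cover-up at z = 14: α = 9/[(14 + 13)(14 + 8)] = 9/[(27)(22)] = 9/594 = 1/66


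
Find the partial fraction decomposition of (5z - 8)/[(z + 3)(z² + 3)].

At z=-3: A = (5·(-3) - 8)/((-3)² + 3) = -23/12. B = -A = 23/12, C = 5 - (-3)·A = -3/4
Result: (-23/12)/(z + 3) + ((23/12)z - 3/4)/(z² + 3)


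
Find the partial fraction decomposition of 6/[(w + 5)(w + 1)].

6/(w + 5)(w + 1) = A/(w + 5) + B/(w + 1). A = 6/(-5 + 1) = -3/2, B = 6/(-1 + 5) = 3/2
Result: (-3/2)/(w + 5) + (3/2)/(w + 1)


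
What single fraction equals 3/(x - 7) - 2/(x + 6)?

Common denominator (x - 7)(x + 6). Numerator: 3(x + 6) - 2(x - 7) = (3x + 18) - (2x - 14) = x + 32
Result: (x + 32)/[(x - 7)(x + 6)]


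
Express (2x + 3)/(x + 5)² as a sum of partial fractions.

(2x + 3) = P(x + 5) + Q. At x = -5: Q = 2·(-5) + 3 = -7. Coeff of x: P = 2
Result: 2/(x + 5) - 7/(x + 5)²


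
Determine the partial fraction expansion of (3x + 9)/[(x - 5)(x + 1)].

At x=5: P = (3·5 + 9)/(5 + 1) = 4. At x=-1: Q = (3·(-1) + 9)/(-1 - 5) = -1
Result: 4/(x - 5) - 1/(x + 1)


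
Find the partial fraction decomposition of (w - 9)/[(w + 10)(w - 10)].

At w=-10: α = (1·(-10) - 9)/(-10 - 10) = 19/20. At w=10: β = (1·10 - 9)/(10 + 10) = 1/20
Result: (19/20)/(w + 10) + (1/20)/(w - 10)


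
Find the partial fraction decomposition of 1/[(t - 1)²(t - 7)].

Cover-up at t=7: C = 1/(7 - 1)² = 1/36. Cover-up at t=1: B = 1/(1 - 7) = -1/6. Comparing t² coeff: A = -C = -1/36
Result: (-1/36)/(t - 1) - (1/6)/(t - 1)² + (1/36)/(t - 7)


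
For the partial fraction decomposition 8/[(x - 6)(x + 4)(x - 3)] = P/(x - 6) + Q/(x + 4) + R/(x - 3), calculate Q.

Cover-up at x = -4: Q = 8/[(-4 - 6)(-4 - 3)] = 8/[(-10)(-7)] = 8/70 = 4/35


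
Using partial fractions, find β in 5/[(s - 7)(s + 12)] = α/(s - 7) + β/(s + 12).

Cover-up at s = -12: β = 5/(-12 - 7) = -5/19


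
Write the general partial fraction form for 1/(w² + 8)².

Repeated quadratic factor: (αw + β)/(w² + 8) + (γw + δ)/(w² + 8)²


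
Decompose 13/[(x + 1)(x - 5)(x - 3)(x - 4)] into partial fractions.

Using Heaviside cover-up: (-13/120)/(x + 1) + (13/12)/(x - 5) + (13/8)/(x - 3) - (13/5)/(x - 4)


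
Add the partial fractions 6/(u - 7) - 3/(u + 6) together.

Common denominator (u - 7)(u + 6). Numerator: 6(u + 6) - 3(u - 7) = (6u + 36) - (3u - 21) = 3u + 57
Result: (3u + 57)/[(u - 7)(u + 6)]


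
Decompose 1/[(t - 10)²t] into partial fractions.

Cover-up at t=0: γ = 1/(0 - 10)² = 1/100. Cover-up at t=10: β = 1/(10 - 0) = 1/10. Comparing t² coeff: α = -γ = -1/100
Result: (-1/100)/(t - 10) + (1/10)/(t - 10)² + (1/100)/t


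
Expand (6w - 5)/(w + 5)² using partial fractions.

(6w - 5) = α(w + 5) + β. At w = -5: β = 6·(-5) - 5 = -35. Coeff of w: α = 6
Result: 6/(w + 5) - 35/(w + 5)²


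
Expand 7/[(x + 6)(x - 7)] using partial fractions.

7/(x + 6)(x - 7) = α/(x + 6) + β/(x - 7). α = 7/(-6 - 7) = -7/13, β = 7/(7 + 6) = 7/13
Result: (-7/13)/(x + 6) + (7/13)/(x - 7)


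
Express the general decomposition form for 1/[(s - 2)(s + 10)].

Distinct linear factors: α/(s - 2) + β/(s + 10)


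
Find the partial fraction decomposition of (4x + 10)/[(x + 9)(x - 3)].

At x=-9: P = (4·(-9) + 10)/(-9 - 3) = 13/6. At x=3: Q = (4·3 + 10)/(3 + 9) = 11/6
Result: (13/6)/(x + 9) + (11/6)/(x - 3)


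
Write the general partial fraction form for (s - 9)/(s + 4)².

Repeated linear factor: A/(s + 4) + B/(s + 4)²


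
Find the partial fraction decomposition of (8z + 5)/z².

(8z + 5) = αz + β. At z = 0: β = 8·0 + 5 = 5. Coeff of z: α = 8
Result: 8/z + 5/z²


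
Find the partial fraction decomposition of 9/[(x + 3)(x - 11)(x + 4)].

Using cover-up method: A = -9/14, B = 3/70, C = 3/5
Result: (-9/14)/(x + 3) + (3/70)/(x - 11) + (3/5)/(x + 4)


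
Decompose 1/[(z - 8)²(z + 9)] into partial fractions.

Cover-up at z=-9: C = 1/(-9 - 8)² = 1/289. Cover-up at z=8: B = 1/(8 + 9) = 1/17. Comparing z² coeff: A = -C = -1/289
Result: (-1/289)/(z - 8) + (1/17)/(z - 8)² + (1/289)/(z + 9)


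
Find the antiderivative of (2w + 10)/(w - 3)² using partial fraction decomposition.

Decompose: α = 2, β = 2·3 + 10 = 16, so (2w + 10)/(w - 3)² = 2/(w - 3) + 16/(w - 3)². Integrate: ∫ α/(w - 3) dw = 2 ln|(w - 3)|; ∫ β/(w - 3)² dw = -16/(w - 3). Sum: 2 ln|(w - 3)| - 16/(w - 3) + C


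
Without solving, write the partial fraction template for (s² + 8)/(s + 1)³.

Repeated linear factor (power 3): α/(s + 1) + β/(s + 1)² + γ/(s + 1)³


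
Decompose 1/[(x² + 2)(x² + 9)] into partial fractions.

Coefficient matching gives α = γ = 0, β = 1/(9-2) = 1/7, δ = -β = -1/7
Result: (1/7)/(x² + 2) - (1/7)/(x² + 9)


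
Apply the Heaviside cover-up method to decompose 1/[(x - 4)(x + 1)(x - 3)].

Cover (x - 4), x=4: P = 1/[(4 + 1)(4 - 3)] = 1/5. Cover (x + 1), x=-1: Q = 1/[(-1 - 4)(-1 - 3)] = 1/20. Cover (x - 3), x=3: R = 1/[(3 - 4)(3 + 1)] = -1/4.
Result: (1/5)/(x - 4) + (1/20)/(x + 1) - (1/4)/(x - 3)


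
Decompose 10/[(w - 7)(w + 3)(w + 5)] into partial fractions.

Using cover-up method: α = 1/12, β = -1/2, γ = 5/12
Result: (1/12)/(w - 7) - (1/2)/(w + 3) + (5/12)/(w + 5)


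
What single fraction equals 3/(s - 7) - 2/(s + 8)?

Common denominator (s - 7)(s + 8). Numerator: 3(s + 8) - 2(s - 7) = (3s + 24) - (2s - 14) = s + 38
Result: (s + 38)/[(s - 7)(s + 8)]


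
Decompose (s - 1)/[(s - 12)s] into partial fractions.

At s=12: α = (1·12 - 1)/(12 - 0) = 11/12. At s=0: β = (1·0 - 1)/(0 - 12) = 1/12
Result: (11/12)/(s - 12) + (1/12)/s


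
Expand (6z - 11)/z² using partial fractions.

(6z - 11) = Pz + Q. At z = 0: Q = 6·0 - 11 = -11. Coeff of z: P = 6
Result: 6/z - 11/z²


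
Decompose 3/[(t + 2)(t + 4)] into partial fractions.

3/(t + 2)(t + 4) = P/(t + 2) + Q/(t + 4). P = 3/(-2 + 4) = 3/2, Q = 3/(-4 + 2) = -3/2
Result: (3/2)/(t + 2) - (3/2)/(t + 4)


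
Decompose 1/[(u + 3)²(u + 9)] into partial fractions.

Cover-up at u=-9: γ = 1/(-9 + 3)² = 1/36. Cover-up at u=-3: β = 1/(-3 + 9) = 1/6. Comparing u² coeff: α = -γ = -1/36
Result: (-1/36)/(u + 3) + (1/6)/(u + 3)² + (1/36)/(u + 9)


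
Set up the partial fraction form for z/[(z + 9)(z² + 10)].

Linear + irreducible quadratic: α/(z + 9) + (βz + γ)/(z² + 10)


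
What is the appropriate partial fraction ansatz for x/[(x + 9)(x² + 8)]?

Linear + irreducible quadratic: A/(x + 9) + (Bx + C)/(x² + 8)


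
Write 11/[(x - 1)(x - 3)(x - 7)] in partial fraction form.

Using cover-up method: α = 11/12, β = -11/8, γ = 11/24
Result: (11/12)/(x - 1) - (11/8)/(x - 3) + (11/24)/(x - 7)


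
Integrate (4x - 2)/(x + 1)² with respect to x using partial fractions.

Decompose: A = 4, B = 4·(-1) - 2 = -6, so (4x - 2)/(x + 1)² = 4/(x + 1) - 6/(x + 1)². Integrate: ∫ A/(x + 1) dx = 4 ln|(x + 1)|; ∫ B/(x + 1)² dx = 6/(x + 1). Sum: 4 ln|(x + 1)| + 6/(x + 1) + C


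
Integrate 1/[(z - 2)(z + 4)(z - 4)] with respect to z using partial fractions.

Cover-up: P = -1/12, Q = 1/48, R = 1/16. Decomposition: (-1/12)/(z - 2) + (1/48)/(z + 4) + (1/16)/(z - 4). Integrate each term: (-1/12) ln|(z - 2)| + (1/48) ln|(z + 4)| + (1/16) ln|(z - 4)| + C


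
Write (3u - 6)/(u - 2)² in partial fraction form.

(3u - 6) = P(u - 2) + Q. At u = 2: Q = 3·2 - 6 = 0. Coeff of u: P = 3
Result: 3/(u - 2)


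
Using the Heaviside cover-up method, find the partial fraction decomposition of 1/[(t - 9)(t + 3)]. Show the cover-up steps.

Cover (t - 9): set t=9, get α = 1/(9 + 3) = 1/12. Cover (t + 3): set t=-3, get β = 1/(-3 - 9) = -1/12.
Result: (1/12)/(t - 9) - (1/12)/(t + 3)


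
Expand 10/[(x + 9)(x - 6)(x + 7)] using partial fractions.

Using cover-up method: P = 1/3, Q = 2/39, R = -5/13
Result: (1/3)/(x + 9) + (2/39)/(x - 6) - (5/13)/(x + 7)


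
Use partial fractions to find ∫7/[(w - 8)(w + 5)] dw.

Decompose: 7/[(w - 8)(w + 5)] = (7/13)/(w - 8) - (7/13)/(w + 5). Integrate each term: (7/13) ln|(w - 8)| - (7/13) ln|(w + 5)| + C


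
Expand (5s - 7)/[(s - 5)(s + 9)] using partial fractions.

At s=5: α = (5·5 - 7)/(5 + 9) = 9/7. At s=-9: β = (5·(-9) - 7)/(-9 - 5) = 26/7
Result: (9/7)/(s - 5) + (26/7)/(s + 9)


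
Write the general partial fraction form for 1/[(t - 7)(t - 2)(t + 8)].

Three distinct linear factors: A/(t - 7) + B/(t - 2) + C/(t + 8)


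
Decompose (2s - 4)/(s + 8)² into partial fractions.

(2s - 4) = A(s + 8) + B. At s = -8: B = 2·(-8) - 4 = -20. Coeff of s: A = 2
Result: 2/(s + 8) - 20/(s + 8)²


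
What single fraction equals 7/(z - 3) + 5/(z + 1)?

Common denominator (z - 3)(z + 1). Numerator: 7(z + 1) + 5(z - 3) = (7z + 7) + (5z - 15) = 12z - 8
Result: (12z - 8)/[(z - 3)(z + 1)]


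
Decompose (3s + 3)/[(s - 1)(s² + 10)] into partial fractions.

At s=1: A = (3·1 + 3)/(1² + 10) = 6/11. B = -A = -6/11, C = 3 - 1·A = 27/11
Result: (6/11)/(s - 1) - ((6/11)s - 27/11)/(s² + 10)


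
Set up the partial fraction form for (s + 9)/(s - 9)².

Repeated linear factor: α/(s - 9) + β/(s - 9)²


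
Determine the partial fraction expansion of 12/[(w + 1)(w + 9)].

12/(w + 1)(w + 9) = α/(w + 1) + β/(w + 9). α = 12/(-1 + 9) = 3/2, β = 12/(-9 + 1) = -3/2
Result: (3/2)/(w + 1) - (3/2)/(w + 9)


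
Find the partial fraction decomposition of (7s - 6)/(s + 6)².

(7s - 6) = A(s + 6) + B. At s = -6: B = 7·(-6) - 6 = -48. Coeff of s: A = 7
Result: 7/(s + 6) - 48/(s + 6)²


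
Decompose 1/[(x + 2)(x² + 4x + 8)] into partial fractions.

Cover-up at x = -2: P = 1/((-2)² + 4·(-2) + 8) = 1/4. Then Q = -P = -1/4, R = -P·(4 - 2) = -1/2
Result: (1/4)/(x + 2) - ((1/4)x + 1/2)/(x² + 4x + 8)


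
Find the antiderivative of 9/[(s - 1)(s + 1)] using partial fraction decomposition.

Decompose: 9/[(s - 1)(s + 1)] = (9/2)/(s - 1) - (9/2)/(s + 1). Integrate each term: (9/2) ln|(s - 1)| - (9/2) ln|(s + 1)| + C


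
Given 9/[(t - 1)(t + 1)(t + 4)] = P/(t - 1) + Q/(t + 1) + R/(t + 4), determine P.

Cover-up at t = 1: P = 9/[(1 + 1)(1 + 4)] = 9/[(2)(5)] = 9/10


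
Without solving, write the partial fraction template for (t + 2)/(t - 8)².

Repeated linear factor: α/(t - 8) + β/(t - 8)²


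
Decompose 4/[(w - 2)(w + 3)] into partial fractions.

4/(w - 2)(w + 3) = A/(w - 2) + B/(w + 3). A = 4/(2 + 3) = 4/5, B = 4/(-3 - 2) = -4/5
Result: (4/5)/(w - 2) - (4/5)/(w + 3)


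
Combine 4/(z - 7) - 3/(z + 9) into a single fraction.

Common denominator (z - 7)(z + 9). Numerator: 4(z + 9) - 3(z - 7) = (4z + 36) - (3z - 21) = z + 57
Result: (z + 57)/[(z - 7)(z + 9)]


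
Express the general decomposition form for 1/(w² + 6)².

Repeated quadratic factor: (Pw + Q)/(w² + 6) + (Rw + S)/(w² + 6)²


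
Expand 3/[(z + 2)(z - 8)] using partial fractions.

3/(z + 2)(z - 8) = α/(z + 2) + β/(z - 8). α = 3/(-2 - 8) = -3/10, β = 3/(8 + 2) = 3/10
Result: (-3/10)/(z + 2) + (3/10)/(z - 8)


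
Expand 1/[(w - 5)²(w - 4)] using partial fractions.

Cover-up at w=4: C = 1/(4 - 5)² = 1. Cover-up at w=5: B = 1/(5 - 4) = 1. Comparing w² coeff: A = -C = -1
Result: -1/(w - 5) + 1/(w - 5)² + 1/(w - 4)


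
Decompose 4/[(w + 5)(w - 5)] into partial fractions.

4/(w + 5)(w - 5) = P/(w + 5) + Q/(w - 5). P = 4/(-5 - 5) = -2/5, Q = 4/(5 + 5) = 2/5
Result: (-2/5)/(w + 5) + (2/5)/(w - 5)


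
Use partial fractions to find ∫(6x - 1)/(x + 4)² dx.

Decompose: P = 6, Q = 6·(-4) - 1 = -25, so (6x - 1)/(x + 4)² = 6/(x + 4) - 25/(x + 4)². Integrate: ∫ P/(x + 4) dx = 6 ln|(x + 4)|; ∫ Q/(x + 4)² dx = 25/(x + 4). Sum: 6 ln|(x + 4)| + 25/(x + 4) + C


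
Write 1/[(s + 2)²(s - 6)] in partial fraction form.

Cover-up at s=6: C = 1/(6 + 2)² = 1/64. Cover-up at s=-2: B = 1/(-2 - 6) = -1/8. Comparing s² coeff: A = -C = -1/64
Result: (-1/64)/(s + 2) - (1/8)/(s + 2)² + (1/64)/(s - 6)


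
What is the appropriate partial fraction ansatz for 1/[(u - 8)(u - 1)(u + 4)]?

Three distinct linear factors: A/(u - 8) + B/(u - 1) + C/(u + 4)


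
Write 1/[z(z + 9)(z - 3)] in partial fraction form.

Using cover-up method: A = -1/27, B = 1/108, C = 1/36
Result: (-1/27)/z + (1/108)/(z + 9) + (1/36)/(z - 3)


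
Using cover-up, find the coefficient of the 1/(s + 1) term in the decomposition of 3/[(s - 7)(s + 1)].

Cover (s + 1), set s=-1: 3/((s - 7) at s=-1) = 3/(-8) = -3/8


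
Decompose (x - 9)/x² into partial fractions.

(x - 9) = Ax + B. At x = 0: B = 1·0 - 9 = -9. Coeff of x: A = 1
Result: 1/x - 9/x²


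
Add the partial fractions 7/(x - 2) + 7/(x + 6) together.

Common denominator (x - 2)(x + 6). Numerator: 7(x + 6) + 7(x - 2) = (7x + 42) + (7x - 14) = 14x + 28
Result: (14x + 28)/[(x - 2)(x + 6)]


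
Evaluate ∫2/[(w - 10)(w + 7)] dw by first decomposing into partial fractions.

Decompose: 2/[(w - 10)(w + 7)] = (2/17)/(w - 10) - (2/17)/(w + 7). Integrate each term: (2/17) ln|(w - 10)| - (2/17) ln|(w + 7)| + C


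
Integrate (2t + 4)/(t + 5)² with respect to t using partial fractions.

Decompose: A = 2, B = 2·(-5) + 4 = -6, so (2t + 4)/(t + 5)² = 2/(t + 5) - 6/(t + 5)². Integrate: ∫ A/(t + 5) dt = 2 ln|(t + 5)|; ∫ B/(t + 5)² dt = 6/(t + 5). Sum: 2 ln|(t + 5)| + 6/(t + 5) + C


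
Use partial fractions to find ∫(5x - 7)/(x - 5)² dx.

Decompose: A = 5, B = 5·5 - 7 = 18, so (5x - 7)/(x - 5)² = 5/(x - 5) + 18/(x - 5)². Integrate: ∫ A/(x - 5) dx = 5 ln|(x - 5)|; ∫ B/(x - 5)² dx = -18/(x - 5). Sum: 5 ln|(x - 5)| - 18/(x - 5) + C


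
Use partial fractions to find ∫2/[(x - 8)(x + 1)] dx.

Decompose: 2/[(x - 8)(x + 1)] = (2/9)/(x - 8) - (2/9)/(x + 1). Integrate each term: (2/9) ln|(x - 8)| - (2/9) ln|(x + 1)| + C


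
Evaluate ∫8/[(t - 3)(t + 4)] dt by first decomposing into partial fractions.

Decompose: 8/[(t - 3)(t + 4)] = (8/7)/(t - 3) - (8/7)/(t + 4). Integrate each term: (8/7) ln|(t - 3)| - (8/7) ln|(t + 4)| + C


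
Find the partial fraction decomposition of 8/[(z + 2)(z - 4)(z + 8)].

Using cover-up method: α = -2/9, β = 1/9, γ = 1/9
Result: (-2/9)/(z + 2) + (1/9)/(z - 4) + (1/9)/(z + 8)


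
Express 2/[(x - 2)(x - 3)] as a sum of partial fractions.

2/(x - 2)(x - 3) = A/(x - 2) + B/(x - 3). A = 2/(2 - 3) = -2, B = 2/(3 - 2) = 2
Result: -2/(x - 2) + 2/(x - 3)


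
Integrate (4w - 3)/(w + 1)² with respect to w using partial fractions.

Decompose: α = 4, β = 4·(-1) - 3 = -7, so (4w - 3)/(w + 1)² = 4/(w + 1) - 7/(w + 1)². Integrate: ∫ α/(w + 1) dw = 4 ln|(w + 1)|; ∫ β/(w + 1)² dw = 7/(w + 1). Sum: 4 ln|(w + 1)| + 7/(w + 1) + C


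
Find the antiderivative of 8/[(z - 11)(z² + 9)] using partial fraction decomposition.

Cover-up at z=11: A = 8/(11²+9) = 4/65. Coeff matching: B = -4/65, C = -44/65. Decomposition: (4/65)/(z - 11) - ((4/65)z + 44/65)/(z² + 9). Integrate: linear → ln, quadratic → (1/2)ln + arctan: (4/65) ln|(z - 11)| - (2/65) ln(z² + 9) - (44/195) arctan(z/3) + C


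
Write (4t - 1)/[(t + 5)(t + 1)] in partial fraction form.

At t=-5: P = (4·(-5) - 1)/(-5 + 1) = 21/4. At t=-1: Q = (4·(-1) - 1)/(-1 + 5) = -5/4
Result: (21/4)/(t + 5) - (5/4)/(t + 1)


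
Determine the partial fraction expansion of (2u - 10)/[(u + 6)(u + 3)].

At u=-6: P = (2·(-6) - 10)/(-6 + 3) = 22/3. At u=-3: Q = (2·(-3) - 10)/(-3 + 6) = -16/3
Result: (22/3)/(u + 6) - (16/3)/(u + 3)


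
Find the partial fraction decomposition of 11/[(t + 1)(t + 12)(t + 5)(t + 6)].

Using Heaviside cover-up: (1/20)/(t + 1) - (1/42)/(t + 12) - (11/28)/(t + 5) + (11/30)/(t + 6)


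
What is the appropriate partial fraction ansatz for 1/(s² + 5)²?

Repeated quadratic factor: (Ps + Q)/(s² + 5) + (Rs + S)/(s² + 5)²


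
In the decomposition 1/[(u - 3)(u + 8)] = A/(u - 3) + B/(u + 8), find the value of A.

Cover-up at u = 3: A = 1/(3 + 8) = 1/11


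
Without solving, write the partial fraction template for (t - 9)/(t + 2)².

Repeated linear factor: α/(t + 2) + β/(t + 2)²


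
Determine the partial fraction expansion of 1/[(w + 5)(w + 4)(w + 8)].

Using cover-up method: α = -1/3, β = 1/4, γ = 1/12
Result: (-1/3)/(w + 5) + (1/4)/(w + 4) + (1/12)/(w + 8)


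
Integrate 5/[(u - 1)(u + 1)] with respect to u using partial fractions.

Decompose: 5/[(u - 1)(u + 1)] = (5/2)/(u - 1) - (5/2)/(u + 1). Integrate each term: (5/2) ln|(u - 1)| - (5/2) ln|(u + 1)| + C


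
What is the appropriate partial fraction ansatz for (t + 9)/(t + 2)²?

Repeated linear factor: P/(t + 2) + Q/(t + 2)²


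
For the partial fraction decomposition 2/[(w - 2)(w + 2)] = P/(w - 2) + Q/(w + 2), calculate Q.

Cover-up at w = -2: Q = 2/(-2 - 2) = -2/4 = -1/2


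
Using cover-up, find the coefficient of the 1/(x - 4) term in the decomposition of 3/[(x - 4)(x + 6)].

Cover (x - 4), set x=4: 3/((x + 6) at x=4) = 3/(10) = 3/10


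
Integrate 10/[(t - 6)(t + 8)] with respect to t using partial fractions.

Decompose: 10/[(t - 6)(t + 8)] = (5/7)/(t - 6) - (5/7)/(t + 8). Integrate each term: (5/7) ln|(t - 6)| - (5/7) ln|(t + 8)| + C


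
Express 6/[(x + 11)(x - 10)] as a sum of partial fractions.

6/(x + 11)(x - 10) = P/(x + 11) + Q/(x - 10). P = 6/(-11 - 10) = -2/7, Q = 6/(10 + 11) = 2/7
Result: (-2/7)/(x + 11) + (2/7)/(x - 10)


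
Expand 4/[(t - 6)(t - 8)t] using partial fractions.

Using cover-up method: P = -1/3, Q = 1/4, R = 1/12
Result: (-1/3)/(t - 6) + (1/4)/(t - 8) + (1/12)/t


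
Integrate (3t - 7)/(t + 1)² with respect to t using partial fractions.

Decompose: P = 3, Q = 3·(-1) - 7 = -10, so (3t - 7)/(t + 1)² = 3/(t + 1) - 10/(t + 1)². Integrate: ∫ P/(t + 1) dt = 3 ln|(t + 1)|; ∫ Q/(t + 1)² dt = 10/(t + 1). Sum: 3 ln|(t + 1)| + 10/(t + 1) + C


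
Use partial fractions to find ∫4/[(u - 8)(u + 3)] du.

Decompose: 4/[(u - 8)(u + 3)] = (4/11)/(u - 8) - (4/11)/(u + 3). Integrate each term: (4/11) ln|(u - 8)| - (4/11) ln|(u + 3)| + C


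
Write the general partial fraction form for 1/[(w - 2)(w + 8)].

Distinct linear factors: P/(w - 2) + Q/(w + 8)


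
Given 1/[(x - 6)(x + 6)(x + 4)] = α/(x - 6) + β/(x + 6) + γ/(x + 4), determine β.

Cover-up at x = -6: β = 1/[(-6 - 6)(-6 + 4)] = 1/[(-12)(-2)] = 1/24


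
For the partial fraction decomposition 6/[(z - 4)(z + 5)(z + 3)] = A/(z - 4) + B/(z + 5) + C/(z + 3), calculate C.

Cover-up at z = -3: C = 6/[(-3 - 4)(-3 + 5)] = 6/[(-7)(2)] = -6/14 = -3/7


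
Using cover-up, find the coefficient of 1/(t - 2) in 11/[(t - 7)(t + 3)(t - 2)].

Cover (t - 2), set t=2: 11/[(2 - 7)(2 + 3)] = -11/25


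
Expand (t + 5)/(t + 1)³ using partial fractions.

(t + 5) = P(t + 1)² + Q(t + 1) + R. At t = -1: R = 1·(-1) + 5 = 4. Coefficients: P = 0, Q = 1
Result: 1/(t + 1)² + 4/(t + 1)³


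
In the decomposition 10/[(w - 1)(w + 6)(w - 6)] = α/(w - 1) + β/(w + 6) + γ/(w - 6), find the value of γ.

Cover-up at w = 6: γ = 10/[(6 - 1)(6 + 6)] = 10/[(5)(12)] = 10/60 = 1/6


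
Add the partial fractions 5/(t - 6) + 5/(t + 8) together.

Common denominator (t - 6)(t + 8). Numerator: 5(t + 8) + 5(t - 6) = (5t + 40) + (5t - 30) = 10t + 10
Result: (10t + 10)/[(t - 6)(t + 8)]


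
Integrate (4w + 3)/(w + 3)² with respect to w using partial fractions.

Decompose: P = 4, Q = 4·(-3) + 3 = -9, so (4w + 3)/(w + 3)² = 4/(w + 3) - 9/(w + 3)². Integrate: ∫ P/(w + 3) dw = 4 ln|(w + 3)|; ∫ Q/(w + 3)² dw = 9/(w + 3). Sum: 4 ln|(w + 3)| + 9/(w + 3) + C


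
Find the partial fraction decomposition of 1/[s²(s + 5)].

Cover-up at s=-5: C = 1/(-5 - 0)² = 1/25. Cover-up at s=0: B = 1/(0 + 5) = 1/5. Comparing s² coeff: A = -C = -1/25
Result: (-1/25)/s + (1/5)/s² + (1/25)/(s + 5)


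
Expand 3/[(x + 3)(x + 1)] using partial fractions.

3/(x + 3)(x + 1) = α/(x + 3) + β/(x + 1). α = 3/(-3 + 1) = -3/2, β = 3/(-1 + 3) = 3/2
Result: (-3/2)/(x + 3) + (3/2)/(x + 1)


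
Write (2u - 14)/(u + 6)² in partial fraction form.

(2u - 14) = P(u + 6) + Q. At u = -6: Q = 2·(-6) - 14 = -26. Coeff of u: P = 2
Result: 2/(u + 6) - 26/(u + 6)²


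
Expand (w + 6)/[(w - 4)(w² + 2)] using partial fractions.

At w=4: P = (1·4 + 6)/(4² + 2) = 5/9. Q = -P = -5/9, R = 1 - 4·P = -11/9
Result: (5/9)/(w - 4) - ((5/9)w + 11/9)/(w² + 2)


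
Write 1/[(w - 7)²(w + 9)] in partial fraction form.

Cover-up at w=-9: C = 1/(-9 - 7)² = 1/256. Cover-up at w=7: B = 1/(7 + 9) = 1/16. Comparing w² coeff: A = -C = -1/256
Result: (-1/256)/(w - 7) + (1/16)/(w - 7)² + (1/256)/(w + 9)


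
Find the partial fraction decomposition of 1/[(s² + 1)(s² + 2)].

Coefficient matching gives A = C = 0, B = 1/(2-1) = 1, D = -B = -1
Result: 1/(s² + 1) - 1/(s² + 2)


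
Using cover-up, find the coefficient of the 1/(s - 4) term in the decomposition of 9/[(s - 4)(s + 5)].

Cover (s - 4), set s=4: 9/((s + 5) at s=4) = 9/(9) = 1


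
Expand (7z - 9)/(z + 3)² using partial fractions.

(7z - 9) = α(z + 3) + β. At z = -3: β = 7·(-3) - 9 = -30. Coeff of z: α = 7
Result: 7/(z + 3) - 30/(z + 3)²


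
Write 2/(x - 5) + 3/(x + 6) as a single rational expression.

Common denominator (x - 5)(x + 6). Numerator: 2(x + 6) + 3(x - 5) = (2x + 12) + (3x - 15) = 5x - 3
Result: (5x - 3)/[(x - 5)(x + 6)]


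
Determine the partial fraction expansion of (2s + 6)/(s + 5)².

(2s + 6) = α(s + 5) + β. At s = -5: β = 2·(-5) + 6 = -4. Coeff of s: α = 2
Result: 2/(s + 5) - 4/(s + 5)²


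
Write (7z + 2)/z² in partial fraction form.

(7z + 2) = αz + β. At z = 0: β = 7·0 + 2 = 2. Coeff of z: α = 7
Result: 7/z + 2/z²


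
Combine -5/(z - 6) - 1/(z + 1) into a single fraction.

Common denominator (z - 6)(z + 1). Numerator: -5(z + 1) - 1(z - 6) = (-5z - 5) - (z - 6) = -6z + 1
Result: (-6z + 1)/[(z - 6)(z + 1)]


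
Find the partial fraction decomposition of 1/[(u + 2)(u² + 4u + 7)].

Cover-up at u = -2: P = 1/((-2)² + 4·(-2) + 7) = 1/3. Then Q = -P = -1/3, R = -P·(4 - 2) = -2/3
Result: (1/3)/(u + 2) - ((1/3)u + 2/3)/(u² + 4u + 7)


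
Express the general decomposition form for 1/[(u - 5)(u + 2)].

Distinct linear factors: P/(u - 5) + Q/(u + 2)


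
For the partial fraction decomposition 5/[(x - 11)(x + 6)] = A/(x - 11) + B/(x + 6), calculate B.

Cover-up at x = -6: B = 5/(-6 - 11) = -5/17


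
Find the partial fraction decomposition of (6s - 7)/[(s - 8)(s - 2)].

At s=8: α = (6·8 - 7)/(8 - 2) = 41/6. At s=2: β = (6·2 - 7)/(2 - 8) = -5/6
Result: (41/6)/(s - 8) - (5/6)/(s - 2)


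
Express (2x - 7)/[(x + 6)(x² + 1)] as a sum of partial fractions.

At x=-6: α = (2·(-6) - 7)/((-6)² + 1) = -19/37. β = -α = 19/37, γ = 2 - (-6)·α = -40/37
Result: (-19/37)/(x + 6) + ((19/37)x - 40/37)/(x² + 1)


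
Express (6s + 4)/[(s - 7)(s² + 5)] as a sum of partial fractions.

At s=7: P = (6·7 + 4)/(7² + 5) = 23/27. Q = -P = -23/27, R = 6 - 7·P = 1/27
Result: (23/27)/(s - 7) - ((23/27)s - 1/27)/(s² + 5)


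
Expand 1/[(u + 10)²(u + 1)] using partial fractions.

Cover-up at u=-1: R = 1/(-1 + 10)² = 1/81. Cover-up at u=-10: Q = 1/(-10 + 1) = -1/9. Comparing u² coeff: P = -R = -1/81
Result: (-1/81)/(u + 10) - (1/9)/(u + 10)² + (1/81)/(u + 1)


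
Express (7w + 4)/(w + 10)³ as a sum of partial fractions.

(7w + 4) = A(w + 10)² + B(w + 10) + C. At w = -10: C = 7·(-10) + 4 = -66. Coefficients: A = 0, B = 7
Result: 7/(w + 10)² - 66/(w + 10)³


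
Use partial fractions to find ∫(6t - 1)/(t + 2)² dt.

Decompose: A = 6, B = 6·(-2) - 1 = -13, so (6t - 1)/(t + 2)² = 6/(t + 2) - 13/(t + 2)². Integrate: ∫ A/(t + 2) dt = 6 ln|(t + 2)|; ∫ B/(t + 2)² dt = 13/(t + 2). Sum: 6 ln|(t + 2)| + 13/(t + 2) + C


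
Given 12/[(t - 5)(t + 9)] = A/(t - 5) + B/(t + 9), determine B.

Cover-up at t = -9: B = 12/(-9 - 5) = -12/14 = -6/7


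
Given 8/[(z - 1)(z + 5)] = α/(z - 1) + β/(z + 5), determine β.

Cover-up at z = -5: β = 8/(-5 - 1) = -8/6 = -4/3


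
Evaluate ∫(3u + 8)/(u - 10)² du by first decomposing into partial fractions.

Decompose: α = 3, β = 3·10 + 8 = 38, so (3u + 8)/(u - 10)² = 3/(u - 10) + 38/(u - 10)². Integrate: ∫ α/(u - 10) du = 3 ln|(u - 10)|; ∫ β/(u - 10)² du = -38/(u - 10). Sum: 3 ln|(u - 10)| - 38/(u - 10) + C


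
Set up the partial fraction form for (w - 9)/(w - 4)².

Repeated linear factor: P/(w - 4) + Q/(w - 4)²


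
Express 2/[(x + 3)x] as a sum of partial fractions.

2/(x + 3)x = α/(x + 3) + β/x. α = 2/(-3 - 0) = -2/3, β = 2/(0 + 3) = 2/3
Result: (-2/3)/(x + 3) + (2/3)/x


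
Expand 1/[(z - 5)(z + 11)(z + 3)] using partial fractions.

Using cover-up method: P = 1/128, Q = 1/128, R = -1/64
Result: (1/128)/(z - 5) + (1/128)/(z + 11) - (1/64)/(z + 3)


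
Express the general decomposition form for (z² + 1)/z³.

Repeated linear factor (power 3): A/z + B/z² + C/z³


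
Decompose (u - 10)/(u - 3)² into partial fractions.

(u - 10) = P(u - 3) + Q. At u = 3: Q = 1·3 - 10 = -7. Coeff of u: P = 1
Result: 1/(u - 3) - 7/(u - 3)²


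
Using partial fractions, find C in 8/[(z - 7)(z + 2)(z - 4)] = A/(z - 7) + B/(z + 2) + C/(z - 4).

Cover-up at z = 4: C = 8/[(4 - 7)(4 + 2)] = 8/[(-3)(6)] = -8/18 = -4/9


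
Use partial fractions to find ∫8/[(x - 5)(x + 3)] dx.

Decompose: 8/[(x - 5)(x + 3)] = 1/(x - 5) - 1/(x + 3). Integrate each term: ln|(x - 5)| - ln|(x + 3)| + C


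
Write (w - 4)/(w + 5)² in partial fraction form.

(w - 4) = P(w + 5) + Q. At w = -5: Q = 1·(-5) - 4 = -9. Coeff of w: P = 1
Result: 1/(w + 5) - 9/(w + 5)²


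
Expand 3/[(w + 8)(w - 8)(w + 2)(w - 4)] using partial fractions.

Using Heaviside cover-up: (-1/384)/(w + 8) + (3/640)/(w - 8) + (1/120)/(w + 2) - (1/96)/(w - 4)


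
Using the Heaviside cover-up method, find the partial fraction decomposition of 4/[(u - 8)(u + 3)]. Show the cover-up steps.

Cover (u - 8): set u=8, get α = 4/(8 + 3) = 4/11. Cover (u + 3): set u=-3, get β = 4/(-3 - 8) = -4/11.
Result: (4/11)/(u - 8) - (4/11)/(u + 3)


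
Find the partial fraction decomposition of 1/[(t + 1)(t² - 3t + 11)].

Cover-up at t = -1: P = 1/((-1)² - 3·(-1) + 11) = 1/15. Then Q = -P = -1/15, R = -P·(-3 - 1) = 4/15
Result: (1/15)/(t + 1) - ((1/15)t - 4/15)/(t² - 3t + 11)


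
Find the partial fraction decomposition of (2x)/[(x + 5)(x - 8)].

At x=-5: P = (2·(-5) + 0)/(-5 - 8) = 10/13. At x=8: Q = (2·8 + 0)/(8 + 5) = 16/13
Result: (10/13)/(x + 5) + (16/13)/(x - 8)


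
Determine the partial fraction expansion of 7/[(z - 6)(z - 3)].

7/(z - 6)(z - 3) = P/(z - 6) + Q/(z - 3). P = 7/(6 - 3) = 7/3, Q = 7/(3 - 6) = -7/3
Result: (7/3)/(z - 6) - (7/3)/(z - 3)


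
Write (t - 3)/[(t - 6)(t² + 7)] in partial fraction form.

At t=6: A = (1·6 - 3)/(6² + 7) = 3/43. B = -A = -3/43, C = 1 - 6·A = 25/43
Result: (3/43)/(t - 6) - ((3/43)t - 25/43)/(t² + 7)


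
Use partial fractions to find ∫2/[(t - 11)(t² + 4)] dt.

Cover-up at t=11: P = 2/(11²+4) = 2/125. Coeff matching: Q = -2/125, R = -22/125. Decomposition: (2/125)/(t - 11) - ((2/125)t + 22/125)/(t² + 4). Integrate: linear → ln, quadratic → (1/2)ln + arctan: (2/125) ln|(t - 11)| - (1/125) ln(t² + 4) - (11/125) arctan(t/2) + C


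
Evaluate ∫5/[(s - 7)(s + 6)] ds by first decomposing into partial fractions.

Decompose: 5/[(s - 7)(s + 6)] = (5/13)/(s - 7) - (5/13)/(s + 6). Integrate each term: (5/13) ln|(s - 7)| - (5/13) ln|(s + 6)| + C


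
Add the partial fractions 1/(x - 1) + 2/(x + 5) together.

Common denominator (x - 1)(x + 5). Numerator: 1(x + 5) + 2(x - 1) = (x + 5) + (2x - 2) = 3x + 3
Result: (3x + 3)/[(x - 1)(x + 5)]


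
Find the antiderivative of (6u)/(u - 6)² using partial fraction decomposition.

Decompose: A = 6, B = 6·6 + 0 = 36, so (6u)/(u - 6)² = 6/(u - 6) + 36/(u - 6)². Integrate: ∫ A/(u - 6) du = 6 ln|(u - 6)|; ∫ B/(u - 6)² du = -36/(u - 6). Sum: 6 ln|(u - 6)| - 36/(u - 6) + C


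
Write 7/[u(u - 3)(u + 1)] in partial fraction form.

Using cover-up method: A = -7/3, B = 7/12, C = 7/4
Result: (-7/3)/u + (7/12)/(u - 3) + (7/4)/(u + 1)


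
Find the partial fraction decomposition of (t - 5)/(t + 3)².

(t - 5) = A(t + 3) + B. At t = -3: B = 1·(-3) - 5 = -8. Coeff of t: A = 1
Result: 1/(t + 3) - 8/(t + 3)²


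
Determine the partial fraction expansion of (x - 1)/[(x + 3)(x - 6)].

At x=-3: α = (1·(-3) - 1)/(-3 - 6) = 4/9. At x=6: β = (1·6 - 1)/(6 + 3) = 5/9
Result: (4/9)/(x + 3) + (5/9)/(x - 6)


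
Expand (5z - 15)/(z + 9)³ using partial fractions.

(5z - 15) = α(z + 9)² + β(z + 9) + γ. At z = -9: γ = 5·(-9) - 15 = -60. Coefficients: α = 0, β = 5
Result: 5/(z + 9)² - 60/(z + 9)³


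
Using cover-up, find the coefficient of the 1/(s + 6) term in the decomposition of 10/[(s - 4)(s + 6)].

Cover (s + 6), set s=-6: 10/((s - 4) at s=-6) = 10/(-10) = -1


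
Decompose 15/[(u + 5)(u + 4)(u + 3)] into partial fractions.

Using cover-up method: A = 15/2, B = -15, C = 15/2
Result: (15/2)/(u + 5) - 15/(u + 4) + (15/2)/(u + 3)


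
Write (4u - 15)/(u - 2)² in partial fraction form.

(4u - 15) = A(u - 2) + B. At u = 2: B = 4·2 - 15 = -7. Coeff of u: A = 4
Result: 4/(u - 2) - 7/(u - 2)²


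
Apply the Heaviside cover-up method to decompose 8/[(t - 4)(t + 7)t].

Cover (t - 4), t=4: P = 8/[(4 + 7)(4 - 0)] = 2/11. Cover (t + 7), t=-7: Q = 8/[(-7 - 4)(-7 - 0)] = 8/77. Cover t, t=0: R = 8/[(0 - 4)(0 + 7)] = -2/7.
Result: (2/11)/(t - 4) + (8/77)/(t + 7) - (2/7)/t


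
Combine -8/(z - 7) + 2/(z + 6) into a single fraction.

Common denominator (z - 7)(z + 6). Numerator: -8(z + 6) + 2(z - 7) = (-8z - 48) + (2z - 14) = -6z - 62
Result: (-6z - 62)/[(z - 7)(z + 6)]


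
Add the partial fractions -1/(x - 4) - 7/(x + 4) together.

Common denominator (x - 4)(x + 4). Numerator: -1(x + 4) - 7(x - 4) = (-x - 4) - (7x - 28) = -8x + 24
Result: (-8x + 24)/[(x - 4)(x + 4)]


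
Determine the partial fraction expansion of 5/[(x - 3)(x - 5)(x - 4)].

Using cover-up method: A = 5/2, B = 5/2, C = -5
Result: (5/2)/(x - 3) + (5/2)/(x - 5) - 5/(x - 4)


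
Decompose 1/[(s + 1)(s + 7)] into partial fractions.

1/(s + 1)(s + 7) = P/(s + 1) + Q/(s + 7). P = 1/(-1 + 7) = 1/6, Q = 1/(-7 + 1) = -1/6
Result: (1/6)/(s + 1) - (1/6)/(s + 7)


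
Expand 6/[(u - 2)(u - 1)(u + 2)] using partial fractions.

Using cover-up method: A = 3/2, B = -2, C = 1/2
Result: (3/2)/(u - 2) - 2/(u - 1) + (1/2)/(u + 2)


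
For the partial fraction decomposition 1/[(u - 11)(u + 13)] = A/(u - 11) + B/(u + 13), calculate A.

Cover-up at u = 11: A = 1/(11 + 13) = 1/24


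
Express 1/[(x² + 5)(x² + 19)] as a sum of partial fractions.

Coefficient matching gives α = γ = 0, β = 1/(19-5) = 1/14, δ = -β = -1/14
Result: (1/14)/(x² + 5) - (1/14)/(x² + 19)


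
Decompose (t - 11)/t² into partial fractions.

(t - 11) = Pt + Q. At t = 0: Q = 1·0 - 11 = -11. Coeff of t: P = 1
Result: 1/t - 11/t²


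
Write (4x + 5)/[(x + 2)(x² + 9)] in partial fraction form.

At x=-2: α = (4·(-2) + 5)/((-2)² + 9) = -3/13. β = -α = 3/13, γ = 4 - (-2)·α = 46/13
Result: (-3/13)/(x + 2) + ((3/13)x + 46/13)/(x² + 9)


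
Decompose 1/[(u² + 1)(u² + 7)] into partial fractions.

Coefficient matching gives A = C = 0, B = 1/(7-1) = 1/6, D = -B = -1/6
Result: (1/6)/(u² + 1) - (1/6)/(u² + 7)


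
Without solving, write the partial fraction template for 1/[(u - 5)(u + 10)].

Distinct linear factors: P/(u - 5) + Q/(u + 10)


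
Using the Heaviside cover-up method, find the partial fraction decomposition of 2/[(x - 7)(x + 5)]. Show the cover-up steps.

Cover (x - 7): set x=7, get α = 2/(7 + 5) = 1/6. Cover (x + 5): set x=-5, get β = 2/(-5 - 7) = -1/6.
Result: (1/6)/(x - 7) - (1/6)/(x + 5)


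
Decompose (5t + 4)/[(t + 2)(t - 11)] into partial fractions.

At t=-2: α = (5·(-2) + 4)/(-2 - 11) = 6/13. At t=11: β = (5·11 + 4)/(11 + 2) = 59/13
Result: (6/13)/(t + 2) + (59/13)/(t - 11)


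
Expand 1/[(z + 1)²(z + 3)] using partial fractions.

Cover-up at z=-3: C = 1/(-3 + 1)² = 1/4. Cover-up at z=-1: B = 1/(-1 + 3) = 1/2. Comparing z² coeff: A = -C = -1/4
Result: (-1/4)/(z + 1) + (1/2)/(z + 1)² + (1/4)/(z + 3)


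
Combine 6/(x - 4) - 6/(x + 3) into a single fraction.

Common denominator (x - 4)(x + 3). Numerator: 6(x + 3) - 6(x - 4) = (6x + 18) - (6x - 24) = 42
Result: (42)/[(x - 4)(x + 3)]


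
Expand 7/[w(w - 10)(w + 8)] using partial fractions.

Using cover-up method: A = -7/80, B = 7/180, C = 7/144
Result: (-7/80)/w + (7/180)/(w - 10) + (7/144)/(w + 8)


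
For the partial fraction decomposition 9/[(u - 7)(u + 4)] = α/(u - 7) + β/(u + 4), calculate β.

Cover-up at u = -4: β = 9/(-4 - 7) = -9/11


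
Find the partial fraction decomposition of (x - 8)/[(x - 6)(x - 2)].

At x=6: P = (1·6 - 8)/(6 - 2) = -1/2. At x=2: Q = (1·2 - 8)/(2 - 6) = 3/2
Result: (-1/2)/(x - 6) + (3/2)/(x - 2)


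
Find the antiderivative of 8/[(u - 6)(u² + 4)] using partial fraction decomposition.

Cover-up at u=6: A = 8/(6²+4) = 1/5. Coeff matching: B = -1/5, C = -6/5. Decomposition: (1/5)/(u - 6) - ((1/5)u + 6/5)/(u² + 4). Integrate: linear → ln, quadratic → (1/2)ln + arctan: (1/5) ln|(u - 6)| - (1/10) ln(u² + 4) - (3/5) arctan(u/2) + C
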